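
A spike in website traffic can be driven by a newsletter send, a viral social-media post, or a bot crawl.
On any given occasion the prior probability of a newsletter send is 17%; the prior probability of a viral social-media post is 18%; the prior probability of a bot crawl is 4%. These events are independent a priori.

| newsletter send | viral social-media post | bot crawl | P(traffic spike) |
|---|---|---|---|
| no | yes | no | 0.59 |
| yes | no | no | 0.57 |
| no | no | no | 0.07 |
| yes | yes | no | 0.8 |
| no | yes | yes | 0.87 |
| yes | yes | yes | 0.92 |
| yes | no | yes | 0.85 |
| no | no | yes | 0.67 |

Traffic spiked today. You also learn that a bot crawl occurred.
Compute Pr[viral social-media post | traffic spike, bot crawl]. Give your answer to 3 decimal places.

Pr[viral social-media post | traffic spike, bot crawl] ≈ 0.216

P(traffic spike | bot crawl) = 0.67·0.83·0.82 + 0.87·0.83·0.18 + 0.85·0.17·0.82 + 0.92·0.17·0.18 = 0.456002 + 0.129978 + 0.118490 + 0.028152 = 0.732622
Of this, 0.158130 comes from 0.129978 + 0.028152 (the viral social-media post=true cases).
Hence the posterior is 0.158130/0.732622 ≈ 0.216.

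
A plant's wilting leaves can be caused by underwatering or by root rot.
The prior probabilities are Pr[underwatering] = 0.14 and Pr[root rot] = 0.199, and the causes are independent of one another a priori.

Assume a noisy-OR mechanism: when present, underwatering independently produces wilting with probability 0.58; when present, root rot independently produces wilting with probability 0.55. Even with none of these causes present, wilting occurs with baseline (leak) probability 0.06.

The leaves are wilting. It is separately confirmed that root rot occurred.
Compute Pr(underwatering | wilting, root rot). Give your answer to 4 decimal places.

Under noisy-OR, P(wilting | causes) = 1 − (1−0.06)·∏(1−qᵢ) over the active causes.
Enumerate both values of underwatering and weight by the priors:
  P(wilting | root rot) = 0.577×0.86 + 0.82234×0.14
        = 0.496220 + 0.115128 = 0.611348
The terms with underwatering present sum to 0.115128, so
  P(underwatering | wilting, root rot) = 0.115128 / 0.611348 ≈ 0.1883

Pr(underwatering | wilting, root rot) ≈ 0.1883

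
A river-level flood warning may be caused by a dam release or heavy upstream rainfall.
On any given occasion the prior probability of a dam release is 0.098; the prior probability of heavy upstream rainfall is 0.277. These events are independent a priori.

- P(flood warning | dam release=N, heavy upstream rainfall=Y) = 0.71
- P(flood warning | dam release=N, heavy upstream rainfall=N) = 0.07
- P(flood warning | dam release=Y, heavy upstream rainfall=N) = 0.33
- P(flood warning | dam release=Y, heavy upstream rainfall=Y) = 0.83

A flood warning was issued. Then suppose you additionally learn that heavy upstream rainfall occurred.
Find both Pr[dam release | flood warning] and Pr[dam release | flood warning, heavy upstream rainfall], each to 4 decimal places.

Sum P(flood warning|·) weighted by the priors over the 4 (dam release, heavy upstream rainfall) configurations:
  P(flood warning) = 0.07*0.902*0.723 + 0.71*0.902*0.277 + 0.33*0.098*0.723 + 0.83*0.098*0.277
        = 0.045650 + 0.177396 + 0.023382 + 0.022531 = 0.268959
Keeping only the dam release-present terms gives 0.045913, so
  P(dam release | flood warning) = 0.045913 / 0.268959 ≈ 0.1707

Now also conditioning on heavy upstream rainfall=true:
P(flood warning | heavy upstream rainfall) = 0.71·0.902 + 0.83·0.098 = 0.640420 + 0.081340 = 0.721760
The dam release-present share is 0.83·0.098 = 0.081340.
Hence the posterior is 0.081340/0.721760 ≈ 0.1127.
The drop from 0.1707 to 0.1127 is the explaining-away (discounting) effect.

Pr[dam release | flood warning] ≈ 0.1707; Pr[dam release | flood warning, heavy upstream rainfall] ≈ 0.1127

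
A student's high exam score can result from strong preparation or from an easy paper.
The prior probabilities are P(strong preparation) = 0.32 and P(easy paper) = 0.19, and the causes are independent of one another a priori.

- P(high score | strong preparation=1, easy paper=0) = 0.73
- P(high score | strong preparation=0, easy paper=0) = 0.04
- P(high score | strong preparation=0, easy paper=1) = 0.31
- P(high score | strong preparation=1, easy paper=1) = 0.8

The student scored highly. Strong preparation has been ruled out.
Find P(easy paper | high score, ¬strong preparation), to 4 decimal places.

P(easy paper | high score, ¬strong preparation) ≈ 0.6451

By total probability over both values of easy paper:
  P(high score | ¬strong preparation) = 0.04*0.81 + 0.31*0.19
        = 0.032400 + 0.058900 = 0.091300
Keeping only the easy paper-present terms gives 0.058900, so
  P(easy paper | high score, ¬strong preparation) = 0.058900 / 0.091300 ≈ 0.6451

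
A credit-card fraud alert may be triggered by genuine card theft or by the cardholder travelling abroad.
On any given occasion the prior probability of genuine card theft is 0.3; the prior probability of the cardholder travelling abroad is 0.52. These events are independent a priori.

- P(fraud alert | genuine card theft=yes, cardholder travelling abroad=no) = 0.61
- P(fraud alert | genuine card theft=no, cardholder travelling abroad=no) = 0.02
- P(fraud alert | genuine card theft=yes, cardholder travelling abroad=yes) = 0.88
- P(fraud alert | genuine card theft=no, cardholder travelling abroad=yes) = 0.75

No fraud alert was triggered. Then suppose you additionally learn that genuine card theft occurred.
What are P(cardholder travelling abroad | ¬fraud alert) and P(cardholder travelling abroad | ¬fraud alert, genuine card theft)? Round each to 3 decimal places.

P(¬fraud alert) = 0.98×0.7×0.48 + 0.25×0.7×0.52 + 0.39×0.3×0.48 + 0.12×0.3×0.52 = 0.329280 + 0.091000 + 0.056160 + 0.018720 = 0.495160
Of this, 0.109720 comes from 0.091000 + 0.018720 (the cardholder travelling abroad=true cases).
Hence the posterior is 0.109720/0.495160 ≈ 0.222.

Now also conditioning on genuine card theft=true:
Sum P(¬fraud alert|·) weighted by the priors over both values of cardholder travelling abroad:
  P(¬fraud alert | genuine card theft) = 0.39×0.48 + 0.12×0.52
        = 0.187200 + 0.062400 = 0.249600
The terms with cardholder travelling abroad present sum to 0.062400, so
  P(cardholder travelling abroad | ¬fraud alert, genuine card theft) = 0.062400 / 0.249600 ≈ 0.250

P(cardholder travelling abroad | ¬fraud alert) ≈ 0.222; P(cardholder travelling abroad | ¬fraud alert, genuine card theft) ≈ 0.250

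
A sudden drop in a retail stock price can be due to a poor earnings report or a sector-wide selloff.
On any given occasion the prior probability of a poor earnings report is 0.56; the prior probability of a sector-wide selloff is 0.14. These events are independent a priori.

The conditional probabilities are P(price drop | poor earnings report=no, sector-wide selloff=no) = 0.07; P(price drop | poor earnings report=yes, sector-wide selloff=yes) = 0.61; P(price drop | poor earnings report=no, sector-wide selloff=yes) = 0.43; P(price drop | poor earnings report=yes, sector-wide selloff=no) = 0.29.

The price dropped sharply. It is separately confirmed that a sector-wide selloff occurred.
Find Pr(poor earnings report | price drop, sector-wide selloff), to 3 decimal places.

Sum P(price drop|·) weighted by the priors over both values of poor earnings report:
  P(price drop | sector-wide selloff) = 0.43·0.44 + 0.61·0.56
        = 0.189200 + 0.341600 = 0.530800
Configurations with poor earnings report contribute 0.341600, so
  P(poor earnings report | price drop, sector-wide selloff) = 0.341600 / 0.530800 ≈ 0.644

Pr(poor earnings report | price drop, sector-wide selloff) ≈ 0.644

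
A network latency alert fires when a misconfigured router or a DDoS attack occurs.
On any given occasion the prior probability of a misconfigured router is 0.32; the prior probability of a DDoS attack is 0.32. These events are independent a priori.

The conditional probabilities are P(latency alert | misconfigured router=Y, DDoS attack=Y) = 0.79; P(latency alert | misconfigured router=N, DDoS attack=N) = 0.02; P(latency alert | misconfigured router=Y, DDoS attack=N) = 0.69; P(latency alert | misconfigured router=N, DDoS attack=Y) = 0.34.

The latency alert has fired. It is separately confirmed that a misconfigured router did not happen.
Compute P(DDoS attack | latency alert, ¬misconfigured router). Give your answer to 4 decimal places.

P(DDoS attack | latency alert, ¬misconfigured router) ≈ 0.8889

P(latency alert | ¬misconfigured router) = 0.02×0.68 + 0.34×0.32 = 0.013600 + 0.108800 = 0.122400
Of this, 0.108800 comes from 0.34×0.32 (the DDoS attack=true cases).
P(DDoS attack | latency alert, ¬misconfigured router) = 0.108800 / 0.122400 ≈ 0.8889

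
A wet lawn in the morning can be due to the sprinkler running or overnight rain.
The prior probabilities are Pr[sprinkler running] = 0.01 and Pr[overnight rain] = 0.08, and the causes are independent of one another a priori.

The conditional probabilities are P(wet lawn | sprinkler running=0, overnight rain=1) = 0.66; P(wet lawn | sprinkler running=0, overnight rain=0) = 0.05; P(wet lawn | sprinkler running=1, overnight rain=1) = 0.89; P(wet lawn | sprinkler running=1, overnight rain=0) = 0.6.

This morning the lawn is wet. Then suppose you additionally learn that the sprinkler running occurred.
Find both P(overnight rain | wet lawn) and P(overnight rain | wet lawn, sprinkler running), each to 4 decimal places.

P(wet lawn) = 0.05×0.99×0.92 + 0.66×0.99×0.08 + 0.6×0.01×0.92 + 0.89×0.01×0.08 = 0.045540 + 0.052272 + 0.005520 + 0.000712 = 0.104044
Restricting to configurations with overnight rain present: 0.052272 + 0.000712 = 0.052984.
P(overnight rain | wet lawn) = 0.052984 / 0.104044 ≈ 0.5092

Now also conditioning on sprinkler running=true:
Numerator (weight on configurations with overnight rain): 0.89·0.08 = 0.071200
Normalizer over all consistent configurations: 0.6·0.92 + 0.89·0.08 = 0.623200
Posterior = 0.071200 / 0.623200 ≈ 0.1142

P(overnight rain | wet lawn) ≈ 0.5092; P(overnight rain | wet lawn, sprinkler running) ≈ 0.1142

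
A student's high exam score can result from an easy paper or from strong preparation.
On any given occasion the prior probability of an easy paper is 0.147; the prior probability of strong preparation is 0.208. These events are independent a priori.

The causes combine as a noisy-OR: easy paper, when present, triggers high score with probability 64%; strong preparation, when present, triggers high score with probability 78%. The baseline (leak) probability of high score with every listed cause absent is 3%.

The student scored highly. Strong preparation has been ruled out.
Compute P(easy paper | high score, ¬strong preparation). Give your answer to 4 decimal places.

Under noisy-OR, P(high score | causes) = 1 − (1−0.03)·∏(1−qᵢ) over the active causes.
Numerator (weight on configurations with easy paper): 0.6508·0.147 = 0.095668
Normalizer over all consistent configurations: 0.03·0.853 + 0.6508·0.147 = 0.121258
P(easy paper | high score, ¬strong preparation) = 0.095668/0.121258 ≈ 0.7890

P(easy paper | high score, ¬strong preparation) ≈ 0.7890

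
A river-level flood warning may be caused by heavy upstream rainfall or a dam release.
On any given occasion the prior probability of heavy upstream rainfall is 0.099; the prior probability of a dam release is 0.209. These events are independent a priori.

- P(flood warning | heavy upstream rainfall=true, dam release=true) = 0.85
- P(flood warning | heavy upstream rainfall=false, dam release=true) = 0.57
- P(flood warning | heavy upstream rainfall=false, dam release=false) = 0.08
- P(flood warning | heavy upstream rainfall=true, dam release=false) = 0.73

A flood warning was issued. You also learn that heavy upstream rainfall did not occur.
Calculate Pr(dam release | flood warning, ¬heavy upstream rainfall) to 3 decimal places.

By total probability over both values of dam release:
  P(flood warning | ¬heavy upstream rainfall) = 0.08·0.791 + 0.57·0.209
        = 0.063280 + 0.119130 = 0.182410
Configurations with dam release contribute 0.119130, so
  P(dam release | flood warning, ¬heavy upstream rainfall) = 0.119130 / 0.182410 ≈ 0.653

Pr(dam release | flood warning, ¬heavy upstream rainfall) ≈ 0.653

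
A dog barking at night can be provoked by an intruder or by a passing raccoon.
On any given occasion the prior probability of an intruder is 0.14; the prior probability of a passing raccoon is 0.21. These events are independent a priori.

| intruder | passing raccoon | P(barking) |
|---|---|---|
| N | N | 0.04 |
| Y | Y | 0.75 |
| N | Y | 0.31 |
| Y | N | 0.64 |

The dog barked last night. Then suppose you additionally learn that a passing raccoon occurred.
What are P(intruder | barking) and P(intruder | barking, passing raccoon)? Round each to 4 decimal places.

Sum P(barking|·) weighted by the priors over the 4 (intruder, passing raccoon) configurations:
  P(barking) = 0.04×0.86×0.79 + 0.31×0.86×0.21 + 0.64×0.14×0.79 + 0.75×0.14×0.21
        = 0.027176 + 0.055986 + 0.070784 + 0.022050 = 0.175996
Configurations with intruder contribute 0.092834, so
  P(intruder | barking) = 0.092834 / 0.175996 ≈ 0.5275

Now also conditioning on passing raccoon=true:
P(barking | passing raccoon) = 0.31*0.86 + 0.75*0.14 = 0.266600 + 0.105000 = 0.371600
Of this, 0.105000 comes from 0.75*0.14 (the intruder=true cases).
So P(intruder | barking, passing raccoon) = 0.105000/0.371600 ≈ 0.2826.
Conditioning on passing raccoon lowers the posterior on intruder: the classic explaining-away effect in a common-effect structure.

P(intruder | barking) ≈ 0.5275; P(intruder | barking, passing raccoon) ≈ 0.2826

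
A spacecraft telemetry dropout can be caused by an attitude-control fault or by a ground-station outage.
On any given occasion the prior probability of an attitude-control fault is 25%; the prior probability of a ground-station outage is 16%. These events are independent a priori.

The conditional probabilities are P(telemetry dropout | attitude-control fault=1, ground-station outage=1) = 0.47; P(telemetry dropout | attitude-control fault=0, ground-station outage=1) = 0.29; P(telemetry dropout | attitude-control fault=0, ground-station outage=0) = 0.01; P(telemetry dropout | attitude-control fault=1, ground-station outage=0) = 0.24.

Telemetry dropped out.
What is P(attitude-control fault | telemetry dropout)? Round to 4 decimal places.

P(attitude-control fault | telemetry dropout) ≈ 0.6274

By total probability over the 4 (attitude-control fault, ground-station outage) configurations:
  P(telemetry dropout) = 0.01×0.75×0.84 + 0.29×0.75×0.16 + 0.24×0.25×0.84 + 0.47×0.25×0.16
        = 0.006300 + 0.034800 + 0.050400 + 0.018800 = 0.110300
The terms with attitude-control fault present sum to 0.069200, so
  P(attitude-control fault | telemetry dropout) = 0.069200 / 0.110300 ≈ 0.6274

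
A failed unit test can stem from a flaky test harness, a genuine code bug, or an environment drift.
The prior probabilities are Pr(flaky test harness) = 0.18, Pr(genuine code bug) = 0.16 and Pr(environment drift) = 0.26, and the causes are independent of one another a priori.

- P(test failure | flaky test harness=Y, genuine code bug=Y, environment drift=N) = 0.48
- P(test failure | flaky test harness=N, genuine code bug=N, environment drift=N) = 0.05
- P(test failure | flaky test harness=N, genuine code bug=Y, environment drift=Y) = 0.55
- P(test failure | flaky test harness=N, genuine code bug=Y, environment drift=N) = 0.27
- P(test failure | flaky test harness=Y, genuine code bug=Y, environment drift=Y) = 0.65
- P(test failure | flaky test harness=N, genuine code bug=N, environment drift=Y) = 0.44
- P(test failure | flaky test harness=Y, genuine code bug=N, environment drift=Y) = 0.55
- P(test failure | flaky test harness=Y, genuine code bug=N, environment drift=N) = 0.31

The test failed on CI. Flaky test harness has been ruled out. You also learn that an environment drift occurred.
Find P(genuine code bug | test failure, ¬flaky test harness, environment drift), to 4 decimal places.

P(genuine code bug | test failure, ¬flaky test harness, environment drift) ≈ 0.1923

Sum P(test failure|·) weighted by the priors over both values of genuine code bug:
  P(test failure | ¬flaky test harness, environment drift) = 0.44×0.84 + 0.55×0.16
        = 0.369600 + 0.088000 = 0.457600
Configurations with genuine code bug contribute 0.088000, so
  P(genuine code bug | test failure, ¬flaky test harness, environment drift) = 0.088000 / 0.457600 ≈ 0.1923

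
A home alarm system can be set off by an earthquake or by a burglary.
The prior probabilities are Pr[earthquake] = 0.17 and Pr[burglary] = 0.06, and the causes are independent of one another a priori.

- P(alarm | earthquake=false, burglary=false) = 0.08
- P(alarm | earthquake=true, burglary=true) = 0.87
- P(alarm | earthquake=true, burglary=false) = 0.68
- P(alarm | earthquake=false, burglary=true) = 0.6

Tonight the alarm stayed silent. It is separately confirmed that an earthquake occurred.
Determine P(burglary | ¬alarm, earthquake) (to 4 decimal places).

P(burglary | ¬alarm, earthquake) ≈ 0.0253

P(¬alarm | earthquake) = 0.32*0.94 + 0.13*0.06 = 0.300800 + 0.007800 = 0.308600
Of this, 0.007800 comes from 0.13*0.06 (the burglary=true cases).
P(burglary | ¬alarm, earthquake) = 0.007800 / 0.308600 ≈ 0.0253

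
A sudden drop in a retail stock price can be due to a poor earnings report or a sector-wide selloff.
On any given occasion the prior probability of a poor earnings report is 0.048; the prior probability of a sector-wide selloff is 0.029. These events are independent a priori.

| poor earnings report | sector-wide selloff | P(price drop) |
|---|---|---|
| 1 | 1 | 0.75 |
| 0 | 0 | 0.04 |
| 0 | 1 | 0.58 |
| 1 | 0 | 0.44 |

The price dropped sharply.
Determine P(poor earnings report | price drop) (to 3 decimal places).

P(poor earnings report | price drop) ≈ 0.289

Sum P(price drop|·) weighted by the priors over the 4 (poor earnings report, sector-wide selloff) configurations:
  P(price drop) = 0.04×0.952×0.971 + 0.58×0.952×0.029 + 0.44×0.048×0.971 + 0.75×0.048×0.029
        = 0.036976 + 0.016013 + 0.020508 + 0.001044 = 0.074541
Keeping only the poor earnings report-present terms gives 0.021552, so
  P(poor earnings report | price drop) = 0.021552 / 0.074541 ≈ 0.289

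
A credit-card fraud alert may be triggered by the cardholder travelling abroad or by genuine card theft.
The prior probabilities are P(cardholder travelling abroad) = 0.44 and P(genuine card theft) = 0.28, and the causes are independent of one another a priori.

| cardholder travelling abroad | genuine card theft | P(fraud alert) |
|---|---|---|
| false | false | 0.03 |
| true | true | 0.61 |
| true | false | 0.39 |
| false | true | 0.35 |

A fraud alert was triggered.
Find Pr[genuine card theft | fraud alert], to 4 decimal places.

P(fraud alert) = 0.03·0.56·0.72 + 0.35·0.56·0.28 + 0.39·0.44·0.72 + 0.61·0.44·0.28 = 0.012096 + 0.054880 + 0.123552 + 0.075152 = 0.265680
Of this, 0.130032 comes from 0.054880 + 0.075152 (the genuine card theft=true cases).
So P(genuine card theft | fraud alert) = 0.130032/0.265680 ≈ 0.4894.

Pr[genuine card theft | fraud alert] ≈ 0.4894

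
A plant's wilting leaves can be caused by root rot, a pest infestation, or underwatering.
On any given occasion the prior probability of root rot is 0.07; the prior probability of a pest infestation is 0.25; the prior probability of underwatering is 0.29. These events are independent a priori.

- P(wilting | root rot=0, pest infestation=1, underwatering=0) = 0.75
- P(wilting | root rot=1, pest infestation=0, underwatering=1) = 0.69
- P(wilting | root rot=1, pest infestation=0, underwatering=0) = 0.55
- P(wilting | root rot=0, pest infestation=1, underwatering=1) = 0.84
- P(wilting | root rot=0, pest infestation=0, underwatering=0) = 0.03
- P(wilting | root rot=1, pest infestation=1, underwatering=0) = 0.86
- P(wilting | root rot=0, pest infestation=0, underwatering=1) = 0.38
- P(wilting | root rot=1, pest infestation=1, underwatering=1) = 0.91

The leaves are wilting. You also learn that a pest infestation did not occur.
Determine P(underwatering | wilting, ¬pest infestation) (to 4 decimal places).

Enumerate the 4 (root rot, underwatering) configurations and weight by the priors:
  P(wilting | ¬pest infestation) = 0.03×0.93×0.71 + 0.38×0.93×0.29 + 0.55×0.07×0.71 + 0.69×0.07×0.29
        = 0.019809 + 0.102486 + 0.027335 + 0.014007 = 0.163637
The terms with underwatering present sum to 0.116493, so
  P(underwatering | wilting, ¬pest infestation) = 0.116493 / 0.163637 ≈ 0.7119

P(underwatering | wilting, ¬pest infestation) ≈ 0.7119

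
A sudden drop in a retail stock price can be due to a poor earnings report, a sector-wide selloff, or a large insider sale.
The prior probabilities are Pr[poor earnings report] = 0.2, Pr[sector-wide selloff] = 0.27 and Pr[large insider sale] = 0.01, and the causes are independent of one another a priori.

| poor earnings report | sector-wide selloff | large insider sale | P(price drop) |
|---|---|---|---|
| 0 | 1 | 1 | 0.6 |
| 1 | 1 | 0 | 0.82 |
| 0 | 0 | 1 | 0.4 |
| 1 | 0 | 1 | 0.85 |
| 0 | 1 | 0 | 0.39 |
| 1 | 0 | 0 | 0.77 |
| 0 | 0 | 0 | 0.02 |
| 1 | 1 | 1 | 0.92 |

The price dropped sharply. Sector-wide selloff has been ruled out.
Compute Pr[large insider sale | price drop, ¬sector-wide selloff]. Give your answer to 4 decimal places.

Sum P(price drop|·) weighted by the priors over the 4 (poor earnings report, large insider sale) configurations:
  P(price drop | ¬sector-wide selloff) = 0.02·0.8·0.99 + 0.4·0.8·0.01 + 0.77·0.2·0.99 + 0.85·0.2·0.01
        = 0.015840 + 0.003200 + 0.152460 + 0.001700 = 0.173200
Keeping only the large insider sale-present terms gives 0.004900, so
  P(large insider sale | price drop, ¬sector-wide selloff) = 0.004900 / 0.173200 ≈ 0.0283

Pr[large insider sale | price drop, ¬sector-wide selloff] ≈ 0.0283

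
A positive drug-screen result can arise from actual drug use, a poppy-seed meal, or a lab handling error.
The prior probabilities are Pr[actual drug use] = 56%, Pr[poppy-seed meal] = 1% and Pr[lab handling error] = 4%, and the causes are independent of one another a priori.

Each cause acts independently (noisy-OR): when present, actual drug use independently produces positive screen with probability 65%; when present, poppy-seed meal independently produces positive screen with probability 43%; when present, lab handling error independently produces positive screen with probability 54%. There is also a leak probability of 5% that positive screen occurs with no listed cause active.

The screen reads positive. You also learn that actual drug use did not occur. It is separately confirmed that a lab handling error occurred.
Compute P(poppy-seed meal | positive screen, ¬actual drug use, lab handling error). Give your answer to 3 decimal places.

P(poppy-seed meal | positive screen, ¬actual drug use, lab handling error) ≈ 0.013

Under noisy-OR, P(positive screen | causes) = 1 − (1−0.05)·∏(1−qᵢ) over the active causes.
Enumerate both values of poppy-seed meal and weight by the priors:
  P(positive screen | ¬actual drug use, lab handling error) = 0.563*0.99 + 0.75091*0.01
        = 0.557370 + 0.007509 = 0.564879
The terms with poppy-seed meal present sum to 0.007509, so
  P(poppy-seed meal | positive screen, ¬actual drug use, lab handling error) = 0.007509 / 0.564879 ≈ 0.013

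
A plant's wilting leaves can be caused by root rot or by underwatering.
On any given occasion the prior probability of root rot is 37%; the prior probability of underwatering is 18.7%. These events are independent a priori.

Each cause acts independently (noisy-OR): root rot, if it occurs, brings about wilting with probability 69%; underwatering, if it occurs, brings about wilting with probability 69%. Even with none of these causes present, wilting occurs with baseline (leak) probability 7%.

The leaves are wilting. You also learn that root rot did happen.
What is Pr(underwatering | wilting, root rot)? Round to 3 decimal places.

Under noisy-OR, P(wilting | causes) = 1 − (1−0.07)·∏(1−qᵢ) over the active causes.
Enumerate both values of underwatering and weight by the priors:
  P(wilting | root rot) = 0.7117×0.813 + 0.910627×0.187
        = 0.578612 + 0.170287 = 0.748899
The terms with underwatering present sum to 0.170287, so
  P(underwatering | wilting, root rot) = 0.170287 / 0.748899 ≈ 0.227

Pr(underwatering | wilting, root rot) ≈ 0.227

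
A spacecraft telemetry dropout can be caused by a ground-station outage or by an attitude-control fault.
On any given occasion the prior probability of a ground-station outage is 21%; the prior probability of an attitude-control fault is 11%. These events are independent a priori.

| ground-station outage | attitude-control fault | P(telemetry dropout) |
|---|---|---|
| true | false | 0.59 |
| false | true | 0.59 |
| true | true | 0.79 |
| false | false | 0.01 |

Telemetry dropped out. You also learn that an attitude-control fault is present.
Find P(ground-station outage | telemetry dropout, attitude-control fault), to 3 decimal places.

P(telemetry dropout | attitude-control fault) = 0.59×0.79 + 0.79×0.21 = 0.466100 + 0.165900 = 0.632000
The ground-station outage-present share is 0.79×0.21 = 0.165900.
P(ground-station outage | telemetry dropout, attitude-control fault) = 0.165900 / 0.632000 ≈ 0.263

P(ground-station outage | telemetry dropout, attitude-control fault) ≈ 0.263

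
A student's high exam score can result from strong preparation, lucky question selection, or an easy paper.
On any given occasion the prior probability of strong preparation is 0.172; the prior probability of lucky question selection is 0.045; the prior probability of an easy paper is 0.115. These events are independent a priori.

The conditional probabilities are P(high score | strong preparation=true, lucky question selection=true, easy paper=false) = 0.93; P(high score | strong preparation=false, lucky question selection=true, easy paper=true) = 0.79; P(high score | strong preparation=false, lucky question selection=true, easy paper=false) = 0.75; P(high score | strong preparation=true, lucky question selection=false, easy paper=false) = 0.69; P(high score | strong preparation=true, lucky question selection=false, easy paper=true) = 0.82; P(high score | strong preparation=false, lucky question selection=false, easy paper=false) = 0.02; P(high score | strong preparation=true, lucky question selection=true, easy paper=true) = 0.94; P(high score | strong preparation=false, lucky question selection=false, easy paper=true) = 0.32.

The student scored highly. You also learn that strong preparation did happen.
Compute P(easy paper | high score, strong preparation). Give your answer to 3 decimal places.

Enumerate the 4 (lucky question selection, easy paper) configurations and weight by the priors:
  P(high score | strong preparation) = 0.69*0.955*0.885 + 0.82*0.955*0.115 + 0.93*0.045*0.885 + 0.94*0.045*0.115
        = 0.583171 + 0.090056 + 0.037037 + 0.004864 = 0.715128
Configurations with easy paper contribute 0.094920, so
  P(easy paper | high score, strong preparation) = 0.094920 / 0.715128 ≈ 0.133

P(easy paper | high score, strong preparation) ≈ 0.133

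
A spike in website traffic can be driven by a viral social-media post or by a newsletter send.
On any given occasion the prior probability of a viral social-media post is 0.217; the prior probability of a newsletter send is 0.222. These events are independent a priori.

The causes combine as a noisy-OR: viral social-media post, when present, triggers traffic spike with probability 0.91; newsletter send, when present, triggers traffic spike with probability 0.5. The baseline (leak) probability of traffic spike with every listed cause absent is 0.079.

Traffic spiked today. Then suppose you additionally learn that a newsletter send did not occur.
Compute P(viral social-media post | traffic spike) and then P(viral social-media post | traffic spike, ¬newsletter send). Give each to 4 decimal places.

P(viral social-media post | traffic spike) ≈ 0.5862; P(viral social-media post | traffic spike, ¬newsletter send) ≈ 0.7629

Under noisy-OR, P(traffic spike | causes) = 1 − (1−0.079)·∏(1−qᵢ) over the active causes.
Numerator (weight on configurations with viral social-media post): 0.154832 + 0.046177 = 0.201009
Denominator P(traffic spike): 0.079×0.783×0.778 + 0.5395×0.783×0.222 + 0.91711×0.217×0.778 + 0.958555×0.217×0.222 = 0.342913
Posterior = 0.201009 / 0.342913 ≈ 0.5862

With the extra evidence:
Enumerate both values of viral social-media post and weight by the priors:
  P(traffic spike | ¬newsletter send) = 0.079*0.783 + 0.91711*0.217
        = 0.061857 + 0.199013 = 0.260870
Keeping only the viral social-media post-present terms gives 0.199013, so
  P(viral social-media post | traffic spike, ¬newsletter send) = 0.199013 / 0.260870 ≈ 0.7629
With newsletter send excluded, viral social-media post must carry more of the explanatory weight for the traffic spike.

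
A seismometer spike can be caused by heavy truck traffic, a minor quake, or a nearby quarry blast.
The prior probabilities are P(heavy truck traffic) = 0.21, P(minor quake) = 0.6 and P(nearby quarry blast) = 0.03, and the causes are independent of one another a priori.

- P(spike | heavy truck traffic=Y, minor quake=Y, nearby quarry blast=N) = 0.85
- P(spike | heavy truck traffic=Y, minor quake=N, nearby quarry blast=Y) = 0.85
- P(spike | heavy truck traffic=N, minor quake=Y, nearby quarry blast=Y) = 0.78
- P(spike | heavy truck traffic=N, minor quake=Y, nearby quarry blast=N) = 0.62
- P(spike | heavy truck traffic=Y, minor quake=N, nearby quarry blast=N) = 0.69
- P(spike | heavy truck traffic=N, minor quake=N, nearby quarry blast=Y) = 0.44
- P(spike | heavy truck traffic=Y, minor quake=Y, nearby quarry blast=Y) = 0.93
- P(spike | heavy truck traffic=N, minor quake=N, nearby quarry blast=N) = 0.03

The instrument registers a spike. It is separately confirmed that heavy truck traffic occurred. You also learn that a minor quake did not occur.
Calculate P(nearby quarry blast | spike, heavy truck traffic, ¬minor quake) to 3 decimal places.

P(nearby quarry blast | spike, heavy truck traffic, ¬minor quake) ≈ 0.037

Sum P(spike|·) weighted by the priors over both values of nearby quarry blast:
  P(spike | heavy truck traffic, ¬minor quake) = 0.69×0.97 + 0.85×0.03
        = 0.669300 + 0.025500 = 0.694800
Keeping only the nearby quarry blast-present terms gives 0.025500, so
  P(nearby quarry blast | spike, heavy truck traffic, ¬minor quake) = 0.025500 / 0.694800 ≈ 0.037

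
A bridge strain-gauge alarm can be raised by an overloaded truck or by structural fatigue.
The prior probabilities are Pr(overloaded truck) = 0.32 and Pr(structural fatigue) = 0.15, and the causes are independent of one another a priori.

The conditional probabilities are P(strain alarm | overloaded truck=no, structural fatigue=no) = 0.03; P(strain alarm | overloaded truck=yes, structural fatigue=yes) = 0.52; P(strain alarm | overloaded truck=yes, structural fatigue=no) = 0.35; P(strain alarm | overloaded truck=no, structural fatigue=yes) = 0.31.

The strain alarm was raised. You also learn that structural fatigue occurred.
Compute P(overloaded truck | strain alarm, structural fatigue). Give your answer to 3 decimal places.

Weight on overloaded truck=true, given the evidence: 0.52·0.32 = 0.166400
Normalizer over all consistent configurations: 0.31·0.68 + 0.52·0.32 = 0.377200
Posterior = 0.166400 / 0.377200 ≈ 0.441

P(overloaded truck | strain alarm, structural fatigue) ≈ 0.441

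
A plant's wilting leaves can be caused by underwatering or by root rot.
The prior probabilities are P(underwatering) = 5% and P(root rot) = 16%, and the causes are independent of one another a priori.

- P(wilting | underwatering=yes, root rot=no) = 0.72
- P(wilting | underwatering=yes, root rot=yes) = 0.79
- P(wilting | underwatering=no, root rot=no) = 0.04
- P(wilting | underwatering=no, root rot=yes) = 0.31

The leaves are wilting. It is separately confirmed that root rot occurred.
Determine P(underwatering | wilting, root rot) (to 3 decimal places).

P(underwatering | wilting, root rot) ≈ 0.118

Sum P(wilting|·) weighted by the priors over both values of underwatering:
  P(wilting | root rot) = 0.31·0.95 + 0.79·0.05
        = 0.294500 + 0.039500 = 0.334000
Configurations with underwatering contribute 0.039500, so
  P(underwatering | wilting, root rot) = 0.039500 / 0.334000 ≈ 0.118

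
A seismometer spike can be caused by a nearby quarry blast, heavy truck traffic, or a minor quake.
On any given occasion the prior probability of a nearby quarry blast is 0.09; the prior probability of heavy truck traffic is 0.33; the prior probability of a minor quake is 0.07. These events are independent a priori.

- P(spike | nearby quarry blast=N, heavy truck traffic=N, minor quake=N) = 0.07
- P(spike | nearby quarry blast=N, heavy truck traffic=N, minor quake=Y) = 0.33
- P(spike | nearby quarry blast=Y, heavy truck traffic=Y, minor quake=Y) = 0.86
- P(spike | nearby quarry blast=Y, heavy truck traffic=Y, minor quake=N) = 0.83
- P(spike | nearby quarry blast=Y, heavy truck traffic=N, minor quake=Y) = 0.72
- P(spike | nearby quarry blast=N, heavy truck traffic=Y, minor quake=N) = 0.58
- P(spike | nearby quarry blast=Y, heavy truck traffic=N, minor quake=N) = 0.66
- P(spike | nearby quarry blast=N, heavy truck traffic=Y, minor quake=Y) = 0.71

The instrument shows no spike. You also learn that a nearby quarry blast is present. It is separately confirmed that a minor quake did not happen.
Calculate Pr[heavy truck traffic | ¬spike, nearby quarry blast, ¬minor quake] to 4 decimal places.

For the numerator, keep only heavy truck traffic=true terms: 0.17*0.33 = 0.056100
Denominator P(¬spike | nearby quarry blast, ¬minor quake): 0.34*0.67 + 0.17*0.33 = 0.283900
Posterior = 0.056100 / 0.283900 ≈ 0.1976

Pr[heavy truck traffic | ¬spike, nearby quarry blast, ¬minor quake] ≈ 0.1976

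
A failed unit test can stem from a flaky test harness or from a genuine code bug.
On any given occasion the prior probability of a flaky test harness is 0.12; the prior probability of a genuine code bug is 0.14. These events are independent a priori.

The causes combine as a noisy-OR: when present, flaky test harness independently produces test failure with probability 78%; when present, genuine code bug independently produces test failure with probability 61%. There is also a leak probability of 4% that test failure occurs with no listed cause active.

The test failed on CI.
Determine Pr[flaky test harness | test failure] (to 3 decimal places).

Pr[flaky test harness | test failure] ≈ 0.474

Under noisy-OR, P(test failure | causes) = 1 − (1−0.04)·∏(1−qᵢ) over the active causes.
P(test failure) = 0.04×0.88×0.86 + 0.6256×0.88×0.14 + 0.7888×0.12×0.86 + 0.917632×0.12×0.14 = 0.030272 + 0.077074 + 0.081404 + 0.015416 = 0.204166
Restricting to configurations with flaky test harness present: 0.081404 + 0.015416 = 0.096820.
Hence the posterior is 0.096820/0.204166 ≈ 0.474.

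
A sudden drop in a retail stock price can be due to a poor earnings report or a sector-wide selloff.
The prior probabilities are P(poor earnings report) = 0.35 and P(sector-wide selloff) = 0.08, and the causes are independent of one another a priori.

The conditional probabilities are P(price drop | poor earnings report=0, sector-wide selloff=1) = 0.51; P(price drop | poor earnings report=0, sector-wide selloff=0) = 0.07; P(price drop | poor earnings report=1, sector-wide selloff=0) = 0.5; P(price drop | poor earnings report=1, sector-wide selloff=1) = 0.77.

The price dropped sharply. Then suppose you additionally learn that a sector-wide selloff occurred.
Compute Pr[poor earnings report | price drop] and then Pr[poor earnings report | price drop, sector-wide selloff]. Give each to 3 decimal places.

Pr[poor earnings report | price drop] ≈ 0.728; Pr[poor earnings report | price drop, sector-wide selloff] ≈ 0.448

By total probability over the 4 (poor earnings report, sector-wide selloff) configurations:
  P(price drop) = 0.07×0.65×0.92 + 0.51×0.65×0.08 + 0.5×0.35×0.92 + 0.77×0.35×0.08
        = 0.041860 + 0.026520 + 0.161000 + 0.021560 = 0.250940
The terms with poor earnings report present sum to 0.182560, so
  P(poor earnings report | price drop) = 0.182560 / 0.250940 ≈ 0.728

Now condition on the additional information:
P(price drop | sector-wide selloff) = 0.51·0.65 + 0.77·0.35 = 0.331500 + 0.269500 = 0.601000
The poor earnings report-present share is 0.77·0.35 = 0.269500.
So P(poor earnings report | price drop, sector-wide selloff) = 0.269500/0.601000 ≈ 0.448.
This is intercausal reasoning (explaining away): once sector-wide selloff accounts for the price drop, poor earnings report becomes less likely.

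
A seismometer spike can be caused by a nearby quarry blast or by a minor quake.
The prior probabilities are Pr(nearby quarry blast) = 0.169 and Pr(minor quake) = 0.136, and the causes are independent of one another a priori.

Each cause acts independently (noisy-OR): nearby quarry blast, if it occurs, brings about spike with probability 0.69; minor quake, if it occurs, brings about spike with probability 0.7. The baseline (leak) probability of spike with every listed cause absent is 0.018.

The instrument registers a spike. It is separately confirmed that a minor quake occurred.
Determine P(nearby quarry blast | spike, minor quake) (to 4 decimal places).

Under noisy-OR, P(spike | causes) = 1 − (1−0.018)·∏(1−qᵢ) over the active causes.
By total probability over both values of nearby quarry blast:
  P(spike | minor quake) = 0.7054*0.831 + 0.908674*0.169
        = 0.586187 + 0.153566 = 0.739753
The terms with nearby quarry blast present sum to 0.153566, so
  P(nearby quarry blast | spike, minor quake) = 0.153566 / 0.739753 ≈ 0.2076

P(nearby quarry blast | spike, minor quake) ≈ 0.2076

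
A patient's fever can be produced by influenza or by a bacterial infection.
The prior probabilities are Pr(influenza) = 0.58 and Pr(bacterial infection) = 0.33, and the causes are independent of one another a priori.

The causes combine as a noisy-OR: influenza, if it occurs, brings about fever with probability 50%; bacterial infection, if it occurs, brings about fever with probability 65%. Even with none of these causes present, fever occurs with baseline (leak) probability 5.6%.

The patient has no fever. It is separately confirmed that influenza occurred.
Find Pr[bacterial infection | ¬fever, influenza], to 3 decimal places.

Under noisy-OR, P(fever | causes) = 1 − (1−0.056)·∏(1−qᵢ) over the active causes.
Enumerate both values of bacterial infection and weight by the priors:
  P(¬fever | influenza) = 0.472·0.67 + 0.1652·0.33
        = 0.316240 + 0.054516 = 0.370756
Configurations with bacterial infection contribute 0.054516, so
  P(bacterial infection | ¬fever, influenza) = 0.054516 / 0.370756 ≈ 0.147

Pr[bacterial infection | ¬fever, influenza] ≈ 0.147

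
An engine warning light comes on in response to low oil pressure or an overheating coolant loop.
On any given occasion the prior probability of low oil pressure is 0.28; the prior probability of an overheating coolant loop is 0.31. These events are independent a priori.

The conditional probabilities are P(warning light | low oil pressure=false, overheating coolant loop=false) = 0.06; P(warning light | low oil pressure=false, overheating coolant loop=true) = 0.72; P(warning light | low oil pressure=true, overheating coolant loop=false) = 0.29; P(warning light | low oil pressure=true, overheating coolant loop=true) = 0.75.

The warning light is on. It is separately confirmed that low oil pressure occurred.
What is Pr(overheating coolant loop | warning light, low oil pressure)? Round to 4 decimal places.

Pr(overheating coolant loop | warning light, low oil pressure) ≈ 0.5374

Numerator (weight on configurations with overheating coolant loop): 0.75·0.31 = 0.232500
Normalizer over all consistent configurations: 0.29·0.69 + 0.75·0.31 = 0.432600
Posterior = 0.232500 / 0.432600 ≈ 0.5374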